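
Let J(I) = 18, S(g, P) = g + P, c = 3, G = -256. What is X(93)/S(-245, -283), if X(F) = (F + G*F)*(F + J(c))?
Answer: 877455/176 ≈ 4985.5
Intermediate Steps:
S(g, P) = P + g
X(F) = -255*F*(18 + F) (X(F) = (F - 256*F)*(F + 18) = (-255*F)*(18 + F) = -255*F*(18 + F))
X(93)/S(-245, -283) = (255*93*(-18 - 1*93))/(-283 - 245) = (255*93*(-18 - 93))/(-528) = (255*93*(-111))*(-1/528) = -2632365*(-1/528) = 877455/176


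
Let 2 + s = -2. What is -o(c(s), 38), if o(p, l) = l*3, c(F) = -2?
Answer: -114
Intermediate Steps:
s = -4 (s = -2 - 2 = -4)
o(p, l) = 3*l
-o(c(s), 38) = -3*38 = -1*114 = -114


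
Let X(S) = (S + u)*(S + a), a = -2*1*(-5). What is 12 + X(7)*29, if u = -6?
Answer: 505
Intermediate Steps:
a = 10 (a = -2*(-5) = 10)
X(S) = (-6 + S)*(10 + S) (X(S) = (S - 6)*(S + 10) = (-6 + S)*(10 + S))
12 + X(7)*29 = 12 + (-60 + 7**2 + 4*7)*29 = 12 + (-60 + 49 + 28)*29 = 12 + 17*29 = 12 + 493 = 505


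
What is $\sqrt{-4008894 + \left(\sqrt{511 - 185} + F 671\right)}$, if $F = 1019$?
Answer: $\sqrt{-3325145 + \sqrt{326}} \approx 1823.5 i$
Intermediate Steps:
$\sqrt{-4008894 + \left(\sqrt{511 - 185} + F 671\right)} = \sqrt{-4008894 + \left(\sqrt{511 - 185} + 1019 \cdot 671\right)} = \sqrt{-4008894 + \left(\sqrt{326} + 683749\right)} = \sqrt{-4008894 + \left(683749 + \sqrt{326}\right)} = \sqrt{-3325145 + \sqrt{326}}$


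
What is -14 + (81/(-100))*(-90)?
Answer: 589/10 ≈ 58.900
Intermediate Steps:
-14 + (81/(-100))*(-90) = -14 + (81*(-1/100))*(-90) = -14 - 81/100*(-90) = -14 + 729/10 = 589/10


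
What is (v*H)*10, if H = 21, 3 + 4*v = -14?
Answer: -1785/2 ≈ -892.50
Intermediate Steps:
v = -17/4 (v = -¾ + (¼)*(-14) = -¾ - 7/2 = -17/4 ≈ -4.2500)
(v*H)*10 = -17/4*21*10 = -357/4*10 = -1785/2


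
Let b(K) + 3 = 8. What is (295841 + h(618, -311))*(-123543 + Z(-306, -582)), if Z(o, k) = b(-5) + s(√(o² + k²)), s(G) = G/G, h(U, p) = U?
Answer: -36623655483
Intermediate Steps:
b(K) = 5 (b(K) = -3 + 8 = 5)
s(G) = 1
Z(o, k) = 6 (Z(o, k) = 5 + 1 = 6)
(295841 + h(618, -311))*(-123543 + Z(-306, -582)) = (295841 + 618)*(-123543 + 6) = 296459*(-123537) = -36623655483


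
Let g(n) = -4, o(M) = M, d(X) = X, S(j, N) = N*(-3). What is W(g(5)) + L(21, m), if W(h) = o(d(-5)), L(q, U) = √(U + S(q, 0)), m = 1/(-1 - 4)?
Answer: -5 + I*√5/5 ≈ -5.0 + 0.44721*I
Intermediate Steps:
S(j, N) = -3*N
m = -⅕ (m = 1/(-5) = -⅕ ≈ -0.20000)
L(q, U) = √U (L(q, U) = √(U - 3*0) = √(U + 0) = √U)
W(h) = -5
W(g(5)) + L(21, m) = -5 + √(-⅕) = -5 + I*√5/5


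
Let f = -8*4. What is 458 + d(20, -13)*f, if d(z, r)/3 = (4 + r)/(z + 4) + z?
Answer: -1426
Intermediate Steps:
d(z, r) = 3*z + 3*(4 + r)/(4 + z) (d(z, r) = 3*((4 + r)/(z + 4) + z) = 3*((4 + r)/(4 + z) + z) = 3*(z + (4 + r)/(4 + z)) = 3*z + 3*(4 + r)/(4 + z))
f = -32
458 + d(20, -13)*f = 458 + (3*(4 - 13 + 20² + 4*20)/(4 + 20))*(-32) = 458 + (3*(4 - 13 + 400 + 80)/24)*(-32) = 458 + (3*(1/24)*471)*(-32) = 458 + (471/8)*(-32) = 458 - 1884 = -1426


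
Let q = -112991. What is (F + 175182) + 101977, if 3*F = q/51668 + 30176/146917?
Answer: 6311650000775033/22772722668 ≈ 2.7716e+5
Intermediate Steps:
F = -15041165179/22772722668 (F = (-112991/51668 + 30176/146917)/3 = (⅓)*(-15041165179/7590907556) = -15041165179/22772722668 ≈ -0.66049)
(F + 175182) + 101977 = (-15041165179/22772722668 + 175182) + 101977 = 3989356061260397/22772722668 + 101977 = 6311650000775033/22772722668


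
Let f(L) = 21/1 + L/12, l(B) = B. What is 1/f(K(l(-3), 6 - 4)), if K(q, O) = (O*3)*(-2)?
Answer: 1/20 ≈ 0.050000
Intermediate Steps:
K(q, O) = -6*O (K(q, O) = (3*O)*(-2) = -6*O)
f(L) = 21 + L/12 (f(L) = 21*1 + L*(1/12) = 21 + L/12)
1/f(K(l(-3), 6 - 4)) = 1/(21 + (-6*(6 - 4))/12) = 1/(21 + (-6*2)/12) = 1/(21 + (1/12)*(-12)) = 1/(21 - 1) = 1/20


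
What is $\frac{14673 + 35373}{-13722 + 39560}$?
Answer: $\frac{25023}{12919} \approx 1.9369$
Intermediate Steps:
$\frac{14673 + 35373}{-13722 + 39560} = \frac{50046}{25838} = 50046 \cdot \frac{1}{25838} = \frac{25023}{12919}$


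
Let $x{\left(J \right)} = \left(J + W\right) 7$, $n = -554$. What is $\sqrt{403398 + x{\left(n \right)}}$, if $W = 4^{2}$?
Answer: $4 \sqrt{24977} \approx 632.16$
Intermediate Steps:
$W = 16$
$x{\left(J \right)} = 112 + 7 J$ ($x{\left(J \right)} = \left(J + 16\right) 7 = \left(16 + J\right) 7 = 112 + 7 J$)
$\sqrt{403398 + x{\left(n \right)}} = \sqrt{403398 + \left(112 + 7 \left(-554\right)\right)} = \sqrt{403398 + \left(112 - 3878\right)} = \sqrt{403398 - 3766} = \sqrt{399632} = 4 \sqrt{24977}$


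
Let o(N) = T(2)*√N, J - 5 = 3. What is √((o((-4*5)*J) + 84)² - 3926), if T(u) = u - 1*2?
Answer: -√3130 ≈ -55.946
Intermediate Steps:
J = 8 (J = 5 + 3 = 8)
T(u) = -2 + u (T(u) = u - 2 = -2 + u)
o(N) = 0 (o(N) = (-2 + 2)*√N = 0*√N = 0)
√((o((-4*5)*J) + 84)² - 3926) = √((0 + 84)² - 3926) = √(84² - 3926) = √(7056 - 3926) = √3130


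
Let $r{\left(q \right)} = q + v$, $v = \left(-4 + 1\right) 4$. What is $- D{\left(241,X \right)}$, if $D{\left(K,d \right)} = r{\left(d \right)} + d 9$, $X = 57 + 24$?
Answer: $-798$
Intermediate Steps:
$v = -12$ ($v = \left(-3\right) 4 = -12$)
$X = 81$
$r{\left(q \right)} = -12 + q$ ($r{\left(q \right)} = q - 12 = -12 + q$)
$D{\left(K,d \right)} = -12 + 10 d$ ($D{\left(K,d \right)} = \left(-12 + d\right) + d 9 = \left(-12 + d\right) + 9 d = -12 + 10 d$)
$- D{\left(241,X \right)} = - (-12 + 10 \cdot 81) = - (-12 + 810) = \left(-1\right) 798 = -798$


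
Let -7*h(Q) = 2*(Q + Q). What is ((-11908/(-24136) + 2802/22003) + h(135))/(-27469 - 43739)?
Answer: 10159546241/9454008591216 ≈ 0.0010746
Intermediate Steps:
h(Q) = -4*Q/7 (h(Q) = -2*(Q + Q)/7 = -2*2*Q/7 = -4*Q/7)
((-11908/(-24136) + 2802/22003) + h(135))/(-27469 - 43739) = ((-11908/(-24136) + 2802/22003) - 4/7*135)/(-27469 - 43739) = ((-11908*(-1/24136) + 2802*(1/22003)) - 540/7)/(-71208) = ((2977/6034 + 2802/22003) - 540/7)*(-1/71208) = (82410199/132766102 - 540/7)*(-1/71208) = -10159546241/132766102*(-1/71208) = 10159546241/9454008591216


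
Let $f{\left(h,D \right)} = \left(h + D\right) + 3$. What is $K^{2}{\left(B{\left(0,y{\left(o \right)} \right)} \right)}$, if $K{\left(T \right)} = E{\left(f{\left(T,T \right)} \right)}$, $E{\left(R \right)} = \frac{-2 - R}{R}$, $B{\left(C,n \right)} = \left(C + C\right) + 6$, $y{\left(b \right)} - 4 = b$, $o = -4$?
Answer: $\frac{289}{225} \approx 1.2844$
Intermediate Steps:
$y{\left(b \right)} = 4 + b$
$B{\left(C,n \right)} = 6 + 2 C$ ($B{\left(C,n \right)} = 2 C + 6 = 6 + 2 C$)
$f{\left(h,D \right)} = 3 + D + h$ ($f{\left(h,D \right)} = \left(D + h\right) + 3 = 3 + D + h$)
$E{\left(R \right)} = \frac{-2 - R}{R}$
$K{\left(T \right)} = \frac{-5 - 2 T}{3 + 2 T}$ ($K{\left(T \right)} = \frac{-2 - \left(3 + T + T\right)}{3 + T + T} = \frac{-2 - \left(3 + 2 T\right)}{3 + 2 T} = \frac{-5 - 2 T}{3 + 2 T}$)
$K^{2}{\left(B{\left(0,y{\left(o \right)} \right)} \right)} = \left(\frac{-5 - 2 \left(6 + 2 \cdot 0\right)}{3 + 2 \left(6 + 2 \cdot 0\right)}\right)^{2} = \left(\frac{-5 - 2 \left(6 + 0\right)}{3 + 2 \left(6 + 0\right)}\right)^{2} = \left(\frac{-5 - 12}{3 + 2 \cdot 6}\right)^{2} = \left(\frac{-5 - 12}{3 + 12}\right)^{2} = \left(\frac{1}{15} \left(-17\right)\right)^{2} = \left(- \frac{17}{15}\right)^{2} = \frac{289}{225}$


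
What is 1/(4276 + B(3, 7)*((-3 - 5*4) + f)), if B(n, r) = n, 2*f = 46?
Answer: 1/4276 ≈ 0.00023386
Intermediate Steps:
f = 23 (f = (½)*46 = 23)
1/(4276 + B(3, 7)*((-3 - 5*4) + f)) = 1/(4276 + 3*((-3 - 5*4) + 23)) = 1/(4276 + 3*((-3 - 20) + 23)) = 1/(4276 + 3*(-23 + 23)) = 1/(4276 + 3*0) = 1/(4276 + 0) = 1/4276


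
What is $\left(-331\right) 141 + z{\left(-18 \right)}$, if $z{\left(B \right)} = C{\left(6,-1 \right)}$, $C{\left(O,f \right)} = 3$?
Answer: $-46668$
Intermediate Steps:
$z{\left(B \right)} = 3$
$\left(-331\right) 141 + z{\left(-18 \right)} = \left(-331\right) 141 + 3 = -46671 + 3 = -46668$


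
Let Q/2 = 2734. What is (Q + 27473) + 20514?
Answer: 53455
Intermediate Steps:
Q = 5468 (Q = 2*2734 = 5468)
(Q + 27473) + 20514 = (5468 + 27473) + 20514 = 32941 + 20514 = 53455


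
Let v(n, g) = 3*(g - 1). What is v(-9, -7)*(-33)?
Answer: 792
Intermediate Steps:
v(n, g) = -3 + 3*g (v(n, g) = 3*(-1 + g) = -3 + 3*g)
v(-9, -7)*(-33) = (-3 + 3*(-7))*(-33) = (-3 - 21)*(-33) = -24*(-33) = 792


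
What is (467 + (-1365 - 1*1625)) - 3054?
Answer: -5577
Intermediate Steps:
(467 + (-1365 - 1*1625)) - 3054 = (467 + (-1365 - 1625)) - 3054 = (467 - 2990) - 3054 = -2523 - 3054 = -5577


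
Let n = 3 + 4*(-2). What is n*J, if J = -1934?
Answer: 9670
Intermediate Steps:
n = -5 (n = 3 - 8 = -5)
n*J = -5*(-1934) = 9670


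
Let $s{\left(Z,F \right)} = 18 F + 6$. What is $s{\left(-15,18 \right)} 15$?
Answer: $4950$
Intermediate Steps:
$s{\left(Z,F \right)} = 6 + 18 F$
$s{\left(-15,18 \right)} 15 = \left(6 + 18 \cdot 18\right) 15 = \left(6 + 324\right) 15 = 330 \cdot 15 = 4950$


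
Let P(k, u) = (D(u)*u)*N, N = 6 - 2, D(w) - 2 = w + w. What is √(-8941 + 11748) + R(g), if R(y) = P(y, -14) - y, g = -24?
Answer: 1480 + √2807 ≈ 1533.0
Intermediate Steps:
D(w) = 2 + 2*w (D(w) = 2 + (w + w) = 2 + 2*w)
N = 4
P(k, u) = 4*u*(2 + 2*u) (P(k, u) = ((2 + 2*u)*u)*4 = (u*(2 + 2*u))*4 = 4*u*(2 + 2*u))
R(y) = 1456 - y (R(y) = 8*(-14)*(1 - 14) - y = 8*(-14)*(-13) - y = 1456 - y)
√(-8941 + 11748) + R(g) = √(-8941 + 11748) + (1456 - 1*(-24)) = √2807 + (1456 + 24) = √2807 + 1480 = 1480 + √2807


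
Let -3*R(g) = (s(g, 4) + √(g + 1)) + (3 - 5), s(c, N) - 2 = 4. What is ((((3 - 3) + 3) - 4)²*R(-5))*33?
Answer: -44 - 22*I ≈ -44.0 - 22.0*I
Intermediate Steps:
s(c, N) = 6 (s(c, N) = 2 + 4 = 6)
R(g) = -4/3 - √(1 + g)/3 (R(g) = -((6 + √(g + 1)) + (3 - 5))/3 = -((6 + √(1 + g)) - 2)/3 = -(4 + √(1 + g))/3 = -4/3 - √(1 + g)/3)
((((3 - 3) + 3) - 4)²*R(-5))*33 = ((((3 - 3) + 3) - 4)²*(-4/3 - √(1 - 5)/3))*33 = (((0 + 3) - 4)²*(-4/3 - 2*I/3))*33 = ((3 - 4)²*(-4/3 - 2*I/3))*33 = ((-1)²*(-4/3 - 2*I/3))*33 = (1*(-4/3 - 2*I/3))*33 = (-4/3 - 2*I/3)*33 = -44 - 22*I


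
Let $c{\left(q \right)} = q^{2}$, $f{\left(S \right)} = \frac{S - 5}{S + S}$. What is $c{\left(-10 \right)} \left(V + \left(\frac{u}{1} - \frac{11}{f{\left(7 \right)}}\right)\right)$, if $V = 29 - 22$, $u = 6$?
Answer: $-6400$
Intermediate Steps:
$f{\left(S \right)} = \frac{-5 + S}{2 S}$
$V = 7$
$c{\left(-10 \right)} \left(V + \left(\frac{u}{1} - \frac{11}{f{\left(7 \right)}}\right)\right) = \left(-10\right)^{2} \left(7 + \left(\frac{6}{1} - \frac{11}{\frac{1}{2} \cdot \frac{1}{7} \left(-5 + 7\right)}\right)\right) = 100 \left(7 + \left(6 \cdot 1 - \frac{11}{\frac{1}{2} \cdot \frac{1}{7} \cdot 2}\right)\right) = 100 \left(7 + \left(6 - 11 \frac{1}{\frac{1}{7}}\right)\right) = 100 \left(7 + \left(6 - 77\right)\right) = 100 \left(7 - 71\right) = 100 \left(-64\right) = -6400$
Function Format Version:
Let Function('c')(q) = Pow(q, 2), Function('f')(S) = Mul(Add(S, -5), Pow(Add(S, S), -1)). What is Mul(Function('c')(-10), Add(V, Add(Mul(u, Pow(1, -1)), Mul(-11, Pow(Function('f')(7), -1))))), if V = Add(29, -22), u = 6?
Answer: -6400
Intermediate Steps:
Function('f')(S) = Mul(Rational(1, 2), Pow(S, -1), Add(-5, S)) (Function('f')(S) = Mul(Add(-5, S), Pow(Mul(2, S), -1)) = Mul(Add(-5, S), Mul(Rational(1, 2), Pow(S, -1))) = Mul(Rational(1, 2), Pow(S, -1), Add(-5, S)))
V = 7
Mul(Function('c')(-10), Add(V, Add(Mul(u, Pow(1, -1)), Mul(-11, Pow(Function('f')(7), -1))))) = Mul(Pow(-10, 2), Add(7, Add(Mul(6, Pow(1, -1)), Mul(-11, Pow(Mul(Rational(1, 2), Pow(7, -1), Add(-5, 7)), -1))))) = Mul(100, Add(7, Add(Mul(6, 1), Mul(-11, Pow(Mul(Rational(1, 2), Rational(1, 7), 2), -1))))) = Mul(100, Add(7, Add(6, Mul(-11, Pow(Rational(1, 7), -1))))) = Mul(100, Add(7, Add(6, Mul(-11, 7)))) = Mul(100, Add(7, Add(6, -77))) = Mul(100, Add(7, -71)) = Mul(100, -64) = -6400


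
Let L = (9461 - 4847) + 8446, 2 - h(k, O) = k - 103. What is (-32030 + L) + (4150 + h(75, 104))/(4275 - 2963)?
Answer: -6221115/328 ≈ -18967.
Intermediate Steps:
h(k, O) = 105 - k (h(k, O) = 2 - (k - 103) = 2 - (-103 + k) = 2 + (103 - k) = 105 - k)
L = 13060 (L = 4614 + 8446 = 13060)
(-32030 + L) + (4150 + h(75, 104))/(4275 - 2963) = (-32030 + 13060) + (4150 + (105 - 1*75))/(4275 - 2963) = -18970 + (4150 + (105 - 75))/1312 = -18970 + (4150 + 30)*(1/1312) = -18970 + 4180*(1/1312) = -18970 + 1045/328 = -6221115/328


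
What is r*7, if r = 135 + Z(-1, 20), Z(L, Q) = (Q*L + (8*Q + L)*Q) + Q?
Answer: 23205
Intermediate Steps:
Z(L, Q) = Q + L*Q + Q*(L + 8*Q) (Z(L, Q) = (L*Q + (L + 8*Q)*Q) + Q = (L*Q + Q*(L + 8*Q)) + Q = Q + L*Q + Q*(L + 8*Q))
r = 3315 (r = 135 + 20*(1 + 2*(-1) + 8*20) = 135 + 20*(1 - 2 + 160) = 135 + 20*159 = 135 + 3180 = 3315)
r*7 = 3315*7 = 23205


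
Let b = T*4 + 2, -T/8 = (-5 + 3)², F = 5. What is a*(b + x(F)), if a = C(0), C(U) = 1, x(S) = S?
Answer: -121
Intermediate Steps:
T = -32 (T = -8*(-5 + 3)² = -8*(-2)² = -8*4 = -32)
b = -126 (b = -32*4 + 2 = -128 + 2 = -126)
a = 1
a*(b + x(F)) = 1*(-126 + 5) = 1*(-121) = -121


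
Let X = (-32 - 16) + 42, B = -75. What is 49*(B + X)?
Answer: -3969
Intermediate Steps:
X = -6 (X = -48 + 42 = -6)
49*(B + X) = 49*(-75 - 6) = 49*(-81) = -3969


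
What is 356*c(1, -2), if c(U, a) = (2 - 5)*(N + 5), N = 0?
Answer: -5340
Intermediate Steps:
c(U, a) = -15 (c(U, a) = (2 - 5)*(0 + 5) = -3*5 = -15)
356*c(1, -2) = 356*(-15) = -5340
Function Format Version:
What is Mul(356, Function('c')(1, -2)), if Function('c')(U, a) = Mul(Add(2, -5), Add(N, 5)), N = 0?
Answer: -5340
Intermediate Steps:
Function('c')(U, a) = -15 (Function('c')(U, a) = Mul(Add(2, -5), Add(0, 5)) = Mul(-3, 5) = -15)
Mul(356, Function('c')(1, -2)) = Mul(356, -15) = -5340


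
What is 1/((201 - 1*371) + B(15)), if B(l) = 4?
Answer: -1/166 ≈ -0.0060241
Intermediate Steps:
1/((201 - 1*371) + B(15)) = 1/((201 - 1*371) + 4) = 1/((201 - 371) + 4) = 1/(-170 + 4) = 1/(-166) = -1/166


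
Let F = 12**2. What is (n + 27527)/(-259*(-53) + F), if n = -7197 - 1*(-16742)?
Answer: 37072/13871 ≈ 2.6726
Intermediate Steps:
n = 9545 (n = -7197 + 16742 = 9545)
F = 144
(n + 27527)/(-259*(-53) + F) = (9545 + 27527)/(-259*(-53) + 144) = 37072/(13727 + 144) = 37072/13871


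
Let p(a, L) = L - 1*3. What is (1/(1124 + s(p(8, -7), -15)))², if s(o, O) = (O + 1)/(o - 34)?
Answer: 484/611820225 ≈ 7.9108e-7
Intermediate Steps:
p(a, L) = -3 + L (p(a, L) = L - 3 = -3 + L)
s(o, O) = (1 + O)/(-34 + o)
(1/(1124 + s(p(8, -7), -15)))² = (1/(1124 + (1 - 15)/(-34 + (-3 - 7))))² = (1/(1124 - 14/(-34 - 10)))² = (1/(1124 - 14/(-44)))² = (1/(1124 - 1/44*(-14)))² = (1/(1124 + 7/22))² = (1/(24735/22))² = (22/24735)² = 484/611820225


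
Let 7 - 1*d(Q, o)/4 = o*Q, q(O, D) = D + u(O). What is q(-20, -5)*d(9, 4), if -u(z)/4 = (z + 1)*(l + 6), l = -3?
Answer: -25868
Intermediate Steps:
u(z) = -12 - 12*z (u(z) = -4*(z + 1)*(-3 + 6) = -4*(1 + z)*3 = -4*(3 + 3*z) = -12 - 12*z)
q(O, D) = -12 + D - 12*O (q(O, D) = D + (-12 - 12*O) = -12 + D - 12*O)
d(Q, o) = 28 - 4*Q*o (d(Q, o) = 28 - 4*o*Q = 28 - 4*Q*o)
q(-20, -5)*d(9, 4) = (-12 - 5 - 12*(-20))*(28 - 4*9*4) = (-12 - 5 + 240)*(28 - 144) = 223*(-116) = -25868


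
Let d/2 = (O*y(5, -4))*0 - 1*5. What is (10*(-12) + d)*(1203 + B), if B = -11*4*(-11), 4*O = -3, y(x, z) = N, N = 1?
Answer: -219310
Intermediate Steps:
y(x, z) = 1
O = -3/4 (O = (1/4)*(-3) = -3/4 ≈ -0.75000)
d = -10 (d = 2*(-3/4*1*0 - 1*5) = 2*(-3/4*0 - 5) = 2*(0 - 5) = 2*(-5) = -10)
B = 484 (B = -44*(-11) = 484)
(10*(-12) + d)*(1203 + B) = (10*(-12) - 10)*(1203 + 484) = (-120 - 10)*1687 = -130*1687 = -219310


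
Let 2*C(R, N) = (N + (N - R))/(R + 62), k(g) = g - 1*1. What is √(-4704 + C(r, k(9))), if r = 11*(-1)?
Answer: I*√5437518/34 ≈ 68.584*I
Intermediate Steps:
k(g) = -1 + g (k(g) = g - 1 = -1 + g)
r = -11
C(R, N) = (-R + 2*N)/(2*(62 + R)) (C(R, N) = ((N + (N - R))/(R + 62))/2 = ((-R + 2*N)/(62 + R))/2 = (-R + 2*N)/(2*(62 + R)))
√(-4704 + C(r, k(9))) = √(-4704 + ((-1 + 9) - ½*(-11))/(62 - 11)) = √(-4704 + (8 + 11/2)/51) = √(-4704 + (1/51)*(27/2)) = √(-4704 + 9/34) = √(-159927/34) = I*√5437518/34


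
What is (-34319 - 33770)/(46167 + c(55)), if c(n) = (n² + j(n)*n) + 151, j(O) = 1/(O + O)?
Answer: -136178/98687 ≈ -1.3799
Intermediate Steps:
j(O) = 1/(2*O)
c(n) = 303/2 + n² (c(n) = (n² + (1/(2*n))*n) + 151 = (n² + ½) + 151 = (½ + n²) + 151 = 303/2 + n²)
(-34319 - 33770)/(46167 + c(55)) = (-34319 - 33770)/(46167 + (303/2 + 55²)) = -68089/(46167 + (303/2 + 3025)) = -68089/(46167 + 6353/2) = -68089/98687/2 = -68089*2/98687 = -136178/98687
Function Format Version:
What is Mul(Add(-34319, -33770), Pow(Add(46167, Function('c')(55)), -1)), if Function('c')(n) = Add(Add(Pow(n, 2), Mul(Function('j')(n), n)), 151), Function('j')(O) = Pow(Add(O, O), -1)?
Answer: Rational(-136178, 98687) ≈ -1.3799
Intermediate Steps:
Function('j')(O) = Mul(Rational(1, 2), Pow(O, -1)) (Function('j')(O) = Pow(Mul(2, O), -1) = Mul(Rational(1, 2), Pow(O, -1)))
Function('c')(n) = Add(Rational(303, 2), Pow(n, 2)) (Function('c')(n) = Add(Add(Pow(n, 2), Mul(Mul(Rational(1, 2), Pow(n, -1)), n)), 151) = Add(Add(Pow(n, 2), Rational(1, 2)), 151) = Add(Add(Rational(1, 2), Pow(n, 2)), 151) = Add(Rational(303, 2), Pow(n, 2)))
Mul(Add(-34319, -33770), Pow(Add(46167, Function('c')(55)), -1)) = Mul(Add(-34319, -33770), Pow(Add(46167, Add(Rational(303, 2), Pow(55, 2))), -1)) = Mul(-68089, Pow(Add(46167, Add(Rational(303, 2), 3025)), -1)) = Mul(-68089, Pow(Add(46167, Rational(6353, 2)), -1)) = Mul(-68089, Pow(Rational(98687, 2), -1)) = Mul(-68089, Rational(2, 98687)) = Rational(-136178, 98687)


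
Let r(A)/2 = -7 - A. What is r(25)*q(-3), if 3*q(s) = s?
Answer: 64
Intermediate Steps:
q(s) = s/3
r(A) = -14 - 2*A (r(A) = 2*(-7 - A) = -14 - 2*A)
r(25)*q(-3) = (-14 - 2*25)*((⅓)*(-3)) = (-14 - 50)*(-1) = -64*(-1) = 64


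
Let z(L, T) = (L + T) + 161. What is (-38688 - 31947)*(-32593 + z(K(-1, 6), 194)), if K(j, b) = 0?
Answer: 2277131130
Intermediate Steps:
z(L, T) = 161 + L + T
(-38688 - 31947)*(-32593 + z(K(-1, 6), 194)) = (-38688 - 31947)*(-32593 + (161 + 0 + 194)) = -70635*(-32593 + 355) = -70635*(-32238) = 2277131130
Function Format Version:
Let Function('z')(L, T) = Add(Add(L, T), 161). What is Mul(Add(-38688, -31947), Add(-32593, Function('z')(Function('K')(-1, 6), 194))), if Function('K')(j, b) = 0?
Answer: 2277131130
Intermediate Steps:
Function('z')(L, T) = Add(161, L, T)
Mul(Add(-38688, -31947), Add(-32593, Function('z')(Function('K')(-1, 6), 194))) = Mul(Add(-38688, -31947), Add(-32593, Add(161, 0, 194))) = Mul(-70635, Add(-32593, 355)) = Mul(-70635, -32238) = 2277131130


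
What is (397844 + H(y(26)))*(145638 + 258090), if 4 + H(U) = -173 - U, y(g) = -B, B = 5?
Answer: 160551321216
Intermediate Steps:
y(g) = -5 (y(g) = -1*5 = -5)
H(U) = -177 - U (H(U) = -4 + (-173 - U) = -177 - U)
(397844 + H(y(26)))*(145638 + 258090) = (397844 + (-177 - 1*(-5)))*(145638 + 258090) = (397844 + (-177 + 5))*403728 = (397844 - 172)*403728 = 397672*403728 = 160551321216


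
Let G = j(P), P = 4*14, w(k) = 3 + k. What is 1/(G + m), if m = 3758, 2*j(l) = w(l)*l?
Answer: 1/5410 ≈ 0.00018484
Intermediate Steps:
P = 56
j(l) = l*(3 + l)/2 (j(l) = ((3 + l)*l)/2 = (l*(3 + l))/2 = l*(3 + l)/2)
G = 1652 (G = (1/2)*56*(3 + 56) = (1/2)*56*59 = 1652)
1/(G + m) = 1/(1652 + 3758) = 1/5410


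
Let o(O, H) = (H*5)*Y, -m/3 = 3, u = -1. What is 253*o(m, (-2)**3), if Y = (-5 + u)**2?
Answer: -364320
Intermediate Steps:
Y = 36 (Y = (-5 - 1)**2 = (-6)**2 = 36)
m = -9 (m = -3*3 = -9)
o(O, H) = 180*H (o(O, H) = (H*5)*36 = (5*H)*36 = 180*H)
253*o(m, (-2)**3) = 253*(180*(-2)**3) = 253*(180*(-8)) = 253*(-1440) = -364320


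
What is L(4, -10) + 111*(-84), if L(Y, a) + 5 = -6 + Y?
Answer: -9331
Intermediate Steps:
L(Y, a) = -11 + Y (L(Y, a) = -5 + (-6 + Y) = -11 + Y)
L(4, -10) + 111*(-84) = (-11 + 4) + 111*(-84) = -7 - 9324 = -9331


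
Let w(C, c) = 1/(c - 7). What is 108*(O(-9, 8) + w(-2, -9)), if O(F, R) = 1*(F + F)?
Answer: -7803/4 ≈ -1950.8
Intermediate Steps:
O(F, R) = 2*F (O(F, R) = 1*(2*F) = 2*F)
w(C, c) = 1/(-7 + c)
108*(O(-9, 8) + w(-2, -9)) = 108*(2*(-9) + 1/(-7 - 9)) = 108*(-18 + 1/(-16)) = 108*(-18 - 1/16) = 108*(-289/16) = -7803/4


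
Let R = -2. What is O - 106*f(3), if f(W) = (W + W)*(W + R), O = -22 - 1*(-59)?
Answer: -599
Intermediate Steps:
O = 37 (O = -22 + 59 = 37)
f(W) = 2*W*(-2 + W) (f(W) = (W + W)*(W - 2) = (2*W)*(-2 + W) = 2*W*(-2 + W))
O - 106*f(3) = 37 - 212*3*(-2 + 3) = 37 - 212*3 = 37 - 106*6 = 37 - 636 = -599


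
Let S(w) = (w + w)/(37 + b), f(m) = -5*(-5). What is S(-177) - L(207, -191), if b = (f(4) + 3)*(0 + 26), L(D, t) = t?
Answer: 48587/255 ≈ 190.54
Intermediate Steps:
f(m) = 25
b = 728 (b = (25 + 3)*(0 + 26) = 28*26 = 728)
S(w) = 2*w/765 (S(w) = (w + w)/(37 + 728) = (2*w)/765 = (2*w)*(1/765) = 2*w/765)
S(-177) - L(207, -191) = (2/765)*(-177) - 1*(-191) = -118/255 + 191 = 48587/255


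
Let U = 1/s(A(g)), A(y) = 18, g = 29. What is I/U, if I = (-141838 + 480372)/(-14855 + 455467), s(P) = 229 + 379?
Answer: 51457168/110153 ≈ 467.14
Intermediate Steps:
s(P) = 608
U = 1/608 ≈ 0.0016447
I = 169267/220306 (I = 338534/440612 = 338534*(1/440612) = 169267/220306 ≈ 0.76833)
I/U = 169267/(220306*(1/608)) = (169267/220306)*608 = 51457168/110153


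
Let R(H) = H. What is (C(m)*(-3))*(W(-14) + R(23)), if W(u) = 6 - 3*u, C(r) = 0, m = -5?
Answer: 0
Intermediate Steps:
(C(m)*(-3))*(W(-14) + R(23)) = (0*(-3))*((6 - 3*(-14)) + 23) = 0*((6 + 42) + 23) = 0*(48 + 23) = 0*71 = 0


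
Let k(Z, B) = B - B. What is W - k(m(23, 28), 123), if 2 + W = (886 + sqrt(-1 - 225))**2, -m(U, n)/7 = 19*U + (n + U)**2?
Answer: 784768 + 1772*I*sqrt(226) ≈ 7.8477e+5 + 26639.0*I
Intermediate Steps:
m(U, n) = -133*U - 7*(U + n)**2 (m(U, n) = -7*(19*U + (n + U)**2) = -7*(19*U + (U + n)**2) = -7*((U + n)**2 + 19*U) = -133*U - 7*(U + n)**2)
k(Z, B) = 0
W = -2 + (886 + I*sqrt(226))**2 (W = -2 + (886 + sqrt(-1 - 225))**2 = -2 + (886 + sqrt(-226))**2 = -2 + (886 + I*sqrt(226))**2 ≈ 7.8477e+5 + 26639.0*I)
W - k(m(23, 28), 123) = (784768 + 1772*I*sqrt(226)) - 1*0 = (784768 + 1772*I*sqrt(226)) + 0 = 784768 + 1772*I*sqrt(226)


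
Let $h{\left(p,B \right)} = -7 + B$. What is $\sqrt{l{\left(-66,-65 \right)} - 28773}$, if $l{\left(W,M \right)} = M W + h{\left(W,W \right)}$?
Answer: $2 i \sqrt{6139} \approx 156.7 i$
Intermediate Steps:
$l{\left(W,M \right)} = -7 + W + M W$ ($l{\left(W,M \right)} = M W + \left(-7 + W\right) = -7 + W + M W$)
$\sqrt{l{\left(-66,-65 \right)} - 28773} = \sqrt{\left(-7 - 66 - -4290\right) - 28773} = \sqrt{\left(-7 - 66 + 4290\right) - 28773} = \sqrt{4217 - 28773} = \sqrt{-24556} = 2 i \sqrt{6139}$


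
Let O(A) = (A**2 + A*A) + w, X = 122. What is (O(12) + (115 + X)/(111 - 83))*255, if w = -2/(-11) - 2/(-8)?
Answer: 5829555/77 ≈ 75709.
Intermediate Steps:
w = 19/44 (w = -2*(-1/11) - 2*(-1/8) = 2/11 + 1/4 = 19/44 ≈ 0.43182)
O(A) = 19/44 + 2*A**2 (O(A) = (A**2 + A*A) + 19/44 = (A**2 + A**2) + 19/44 = 2*A**2 + 19/44 = 19/44 + 2*A**2)
(O(12) + (115 + X)/(111 - 83))*255 = ((19/44 + 2*12**2) + (115 + 122)/(111 - 83))*255 = ((19/44 + 2*144) + 237/28)*255 = ((19/44 + 288) + 237*(1/28))*255 = (12691/44 + 237/28)*255 = (22861/77)*255 = 5829555/77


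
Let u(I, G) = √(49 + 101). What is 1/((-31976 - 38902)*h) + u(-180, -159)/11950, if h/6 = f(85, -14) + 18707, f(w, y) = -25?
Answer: -1/7944856776 + √6/2390 ≈ 0.0010249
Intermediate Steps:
u(I, G) = 5*√6 (u(I, G) = √150 = 5*√6)
h = 112092 (h = 6*(-25 + 18707) = 6*18682 = 112092)
1/((-31976 - 38902)*h) + u(-180, -159)/11950 = 1/(-31976 - 38902*112092) + (5*√6)/11950 = (1/112092)/(-70878) + (5*√6)*(1/11950) = -1/70878*1/112092 + √6/2390 = -1/7944856776 + √6/2390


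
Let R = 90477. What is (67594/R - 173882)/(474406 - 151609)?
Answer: -15732254120/29205704169 ≈ -0.53867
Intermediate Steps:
(67594/R - 173882)/(474406 - 151609) = (67594/90477 - 173882)/(474406 - 151609) = (67594*(1/90477) - 173882)/322797 = (67594/90477 - 173882)*(1/322797) = -15732254120/90477*1/322797 = -15732254120/29205704169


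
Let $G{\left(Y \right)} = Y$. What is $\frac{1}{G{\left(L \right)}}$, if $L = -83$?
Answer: $- \frac{1}{83} \approx -0.012048$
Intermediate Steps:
$\frac{1}{G{\left(L \right)}} = \frac{1}{-83} = - \frac{1}{83}$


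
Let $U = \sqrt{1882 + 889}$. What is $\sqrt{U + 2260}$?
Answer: $\sqrt{2260 + \sqrt{2771}} \approx 48.09$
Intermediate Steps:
$U = \sqrt{2771} \approx 52.64$
$\sqrt{U + 2260} = \sqrt{\sqrt{2771} + 2260} = \sqrt{2260 + \sqrt{2771}}$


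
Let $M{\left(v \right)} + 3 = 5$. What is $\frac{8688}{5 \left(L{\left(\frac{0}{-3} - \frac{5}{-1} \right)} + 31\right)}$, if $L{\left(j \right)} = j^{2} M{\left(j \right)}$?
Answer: $\frac{2896}{135} \approx 21.452$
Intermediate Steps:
$M{\left(v \right)} = 2$ ($M{\left(v \right)} = -3 + 5 = 2$)
$L{\left(j \right)} = 2 j^{2}$ ($L{\left(j \right)} = j^{2} \cdot 2 = 2 j^{2}$)
$\frac{8688}{5 \left(L{\left(\frac{0}{-3} - \frac{5}{-1} \right)} + 31\right)} = \frac{8688}{5 \left(2 \left(\frac{0}{-3} - \frac{5}{-1}\right)^{2} + 31\right)} = \frac{8688}{5 \left(2 \left(0 \left(- \frac{1}{3}\right) - -5\right)^{2} + 31\right)} = \frac{8688}{5 \left(2 \left(0 + 5\right)^{2} + 31\right)} = \frac{8688}{5 \left(2 \cdot 5^{2} + 31\right)} = \frac{8688}{5 \left(2 \cdot 25 + 31\right)} = \frac{8688}{5 \left(50 + 31\right)} = \frac{8688}{5 \cdot 81} = \frac{8688}{405} = 8688 \cdot \frac{1}{405} = \frac{2896}{135}$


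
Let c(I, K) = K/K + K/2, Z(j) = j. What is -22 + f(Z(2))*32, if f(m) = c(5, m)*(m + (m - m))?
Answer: 106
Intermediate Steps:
c(I, K) = 1 + K/2 (c(I, K) = 1 + K*(½) = 1 + K/2)
f(m) = m*(1 + m/2) (f(m) = (1 + m/2)*(m + (m - m)) = (1 + m/2)*(m + 0) = (1 + m/2)*m = m*(1 + m/2))
-22 + f(Z(2))*32 = -22 + ((½)*2*(2 + 2))*32 = -22 + ((½)*2*4)*32 = -22 + 4*32 = -22 + 128 = 106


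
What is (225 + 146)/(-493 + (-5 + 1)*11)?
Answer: -371/537 ≈ -0.69088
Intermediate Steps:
(225 + 146)/(-493 + (-5 + 1)*11) = 371/(-493 - 4*11) = 371/(-493 - 44) = 371/(-537) = 371*(-1/537) = -371/537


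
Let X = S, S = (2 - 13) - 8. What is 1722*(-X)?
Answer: 32718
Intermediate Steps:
S = -19 (S = -11 - 8 = -19)
X = -19
1722*(-X) = 1722*(-1*(-19)) = 1722*19 = 32718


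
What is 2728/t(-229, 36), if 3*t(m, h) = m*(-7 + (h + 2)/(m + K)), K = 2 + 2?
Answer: 1841400/369377 ≈ 4.9852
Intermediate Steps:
K = 4
t(m, h) = m*(-7 + (2 + h)/(4 + m))/3 (t(m, h) = (m*(-7 + (h + 2)/(m + 4)))/3 = (m*(-7 + (2 + h)/(4 + m)))/3 = m*(-7 + (2 + h)/(4 + m))/3)
2728/t(-229, 36) = 2728/(((⅓)*(-229)*(-26 + 36 - 7*(-229))/(4 - 229))) = 2728/(((⅓)*(-229)*(-26 + 36 + 1603)/(-225))) = 2728/(((⅓)*(-229)*(-1/225)*1613)) = 2728/(369377/675) = 2728*(675/369377) = 1841400/369377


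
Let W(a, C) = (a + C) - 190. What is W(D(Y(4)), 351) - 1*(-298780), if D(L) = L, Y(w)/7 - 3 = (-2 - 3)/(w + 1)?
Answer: 298955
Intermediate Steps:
Y(w) = 21 - 35/(1 + w) (Y(w) = 21 + 7*((-2 - 3)/(w + 1)) = 21 + 7*(-5/(1 + w)) = 21 - 35/(1 + w))
W(a, C) = -190 + C + a (W(a, C) = (C + a) - 190 = -190 + C + a)
W(D(Y(4)), 351) - 1*(-298780) = (-190 + 351 + 7*(-2 + 3*4)/(1 + 4)) - 1*(-298780) = (-190 + 351 + 7*(-2 + 12)/5) + 298780 = (-190 + 351 + 7*(⅕)*10) + 298780 = (-190 + 351 + 14) + 298780 = 175 + 298780 = 298955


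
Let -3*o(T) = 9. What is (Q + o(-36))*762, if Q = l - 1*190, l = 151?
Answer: -32004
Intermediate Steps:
o(T) = -3 (o(T) = -⅓*9 = -3)
Q = -39 (Q = 151 - 1*190 = 151 - 190 = -39)
(Q + o(-36))*762 = (-39 - 3)*762 = -42*762 = -32004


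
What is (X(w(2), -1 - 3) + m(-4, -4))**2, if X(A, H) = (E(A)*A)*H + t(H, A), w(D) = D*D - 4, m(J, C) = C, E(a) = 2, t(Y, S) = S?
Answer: 16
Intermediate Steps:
w(D) = -4 + D**2 (w(D) = D**2 - 4 = -4 + D**2)
X(A, H) = A + 2*A*H (X(A, H) = (2*A)*H + A = 2*A*H + A = A + 2*A*H)
(X(w(2), -1 - 3) + m(-4, -4))**2 = ((-4 + 2**2)*(1 + 2*(-1 - 3)) - 4)**2 = ((-4 + 4)*(1 + 2*(-4)) - 4)**2 = (0*(1 - 8) - 4)**2 = (0*(-7) - 4)**2 = (0 - 4)**2 = (-4)**2 = 16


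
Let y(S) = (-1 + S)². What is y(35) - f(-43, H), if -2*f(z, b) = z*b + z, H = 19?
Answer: 726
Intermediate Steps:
f(z, b) = -z/2 - b*z/2 (f(z, b) = -(z*b + z)/2 = -(b*z + z)/2 = -(z + b*z)/2 = -z/2 - b*z/2)
y(35) - f(-43, H) = (-1 + 35)² - (-1)*(-43)*(1 + 19)/2 = 34² - (-1)*(-43)*20/2 = 1156 - 1*430 = 1156 - 430 = 726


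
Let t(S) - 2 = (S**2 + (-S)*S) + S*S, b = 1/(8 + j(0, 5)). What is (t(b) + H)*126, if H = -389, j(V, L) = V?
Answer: -1560321/32 ≈ -48760.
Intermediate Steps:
b = 1/8 (b = 1/(8 + 0) = 1/8 ≈ 0.12500)
t(S) = 2 + S**2 (t(S) = 2 + ((S**2 + (-S)*S) + S*S) = 2 + ((S**2 - S**2) + S**2) = 2 + (0 + S**2) = 2 + S**2)
(t(b) + H)*126 = ((2 + (1/8)**2) - 389)*126 = ((2 + 1/64) - 389)*126 = (129/64 - 389)*126 = -24767/64*126 = -1560321/32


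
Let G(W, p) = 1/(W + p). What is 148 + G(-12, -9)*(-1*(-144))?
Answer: 988/7 ≈ 141.14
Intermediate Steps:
148 + G(-12, -9)*(-1*(-144)) = 148 + (-1*(-144))/(-12 - 9) = 148 + 144/(-21) = 148 - 1/21*144 = 148 - 48/7 = 988/7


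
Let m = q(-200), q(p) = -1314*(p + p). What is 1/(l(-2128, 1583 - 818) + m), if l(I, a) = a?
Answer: 1/526365 ≈ 1.8998e-6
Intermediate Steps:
q(p) = -2628*p
m = 525600 (m = -2628*(-200) = 525600)
1/(l(-2128, 1583 - 818) + m) = 1/((1583 - 818) + 525600) = 1/(765 + 525600) = 1/526365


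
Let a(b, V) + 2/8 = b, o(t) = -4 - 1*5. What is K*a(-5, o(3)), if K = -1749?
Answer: 36729/4 ≈ 9182.3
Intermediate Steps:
o(t) = -9 (o(t) = -4 - 5 = -9)
a(b, V) = -¼ + b
K*a(-5, o(3)) = -1749*(-¼ - 5) = -1749*(-21/4) = 36729/4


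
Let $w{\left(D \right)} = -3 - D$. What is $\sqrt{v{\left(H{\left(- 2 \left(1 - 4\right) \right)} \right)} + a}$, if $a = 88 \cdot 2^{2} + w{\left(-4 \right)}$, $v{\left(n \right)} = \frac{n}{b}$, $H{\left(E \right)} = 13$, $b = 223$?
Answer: $\frac{162 \sqrt{669}}{223} \approx 18.79$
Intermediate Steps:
$v{\left(n \right)} = \frac{n}{223}$
$a = 353$ ($a = 88 \cdot 2^{2} - -1 = 88 \cdot 4 + \left(-3 + 4\right) = 352 + 1 = 353$)
$\sqrt{v{\left(H{\left(- 2 \left(1 - 4\right) \right)} \right)} + a} = \sqrt{\frac{1}{223} \cdot 13 + 353} = \sqrt{\frac{13}{223} + 353} = \sqrt{\frac{78732}{223}} = \frac{162 \sqrt{669}}{223}$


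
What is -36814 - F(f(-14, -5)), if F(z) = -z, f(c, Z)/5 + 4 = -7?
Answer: -36869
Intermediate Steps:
f(c, Z) = -55 (f(c, Z) = -20 + 5*(-7) = -20 - 35 = -55)
-36814 - F(f(-14, -5)) = -36814 - (-1)*(-55) = -36814 - 1*55 = -36814 - 55 = -36869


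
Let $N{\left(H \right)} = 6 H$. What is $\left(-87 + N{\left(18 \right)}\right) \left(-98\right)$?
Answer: $-2058$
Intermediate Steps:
$\left(-87 + N{\left(18 \right)}\right) \left(-98\right) = \left(-87 + 6 \cdot 18\right) \left(-98\right) = \left(-87 + 108\right) \left(-98\right) = 21 \left(-98\right) = -2058$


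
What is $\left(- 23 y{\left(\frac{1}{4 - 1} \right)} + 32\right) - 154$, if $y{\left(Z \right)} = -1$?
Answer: $-99$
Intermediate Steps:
$\left(- 23 y{\left(\frac{1}{4 - 1} \right)} + 32\right) - 154 = \left(\left(-23\right) \left(-1\right) + 32\right) - 154 = \left(23 + 32\right) - 154 = 55 - 154 = -99$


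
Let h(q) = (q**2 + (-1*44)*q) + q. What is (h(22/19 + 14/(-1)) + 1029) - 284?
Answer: 527829/361 ≈ 1462.1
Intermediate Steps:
h(q) = q**2 - 43*q (h(q) = (q**2 - 44*q) + q = q**2 - 43*q)
(h(22/19 + 14/(-1)) + 1029) - 284 = ((22/19 + 14/(-1))*(-43 + (22/19 + 14/(-1))) + 1029) - 284 = ((22*(1/19) + 14*(-1))*(-43 + (22*(1/19) + 14*(-1))) + 1029) - 284 = ((22/19 - 14)*(-43 + (22/19 - 14)) + 1029) - 284 = (-244*(-43 - 244/19)/19 + 1029) - 284 = (-244/19*(-1061/19) + 1029) - 284 = (258884/361 + 1029) - 284 = 630353/361 - 284 = 527829/361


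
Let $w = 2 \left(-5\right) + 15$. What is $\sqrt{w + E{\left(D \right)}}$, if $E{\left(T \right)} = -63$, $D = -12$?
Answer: $i \sqrt{58} \approx 7.6158 i$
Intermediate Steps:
$w = 5$ ($w = -10 + 15 = 5$)
$\sqrt{w + E{\left(D \right)}} = \sqrt{5 - 63} = \sqrt{-58} = i \sqrt{58}$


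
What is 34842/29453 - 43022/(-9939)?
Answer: 1613421604/292733367 ≈ 5.5116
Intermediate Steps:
34842/29453 - 43022/(-9939) = 34842*(1/29453) - 43022*(-1/9939) = 34842/29453 + 43022/9939 = 1613421604/292733367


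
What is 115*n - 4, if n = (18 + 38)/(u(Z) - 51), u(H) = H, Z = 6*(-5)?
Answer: -6764/81 ≈ -83.506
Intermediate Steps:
Z = -30
n = -56/81 (n = (18 + 38)/(-30 - 51) = 56/(-81) = 56*(-1/81) = -56/81 ≈ -0.69136)
115*n - 4 = 115*(-56/81) - 4 = -6440/81 - 4 = -6764/81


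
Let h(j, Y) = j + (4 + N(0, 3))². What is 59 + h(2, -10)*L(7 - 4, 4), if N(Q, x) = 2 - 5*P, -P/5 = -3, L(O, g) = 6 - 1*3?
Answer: 14348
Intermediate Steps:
L(O, g) = 3 (L(O, g) = 6 - 3 = 3)
P = 15 (P = -5*(-3) = 15)
N(Q, x) = -73 (N(Q, x) = 2 - 5*15 = 2 - 75 = -73)
h(j, Y) = 4761 + j (h(j, Y) = j + (4 - 73)² = j + (-69)² = j + 4761 = 4761 + j)
59 + h(2, -10)*L(7 - 4, 4) = 59 + (4761 + 2)*3 = 59 + 4763*3 = 59 + 14289 = 14348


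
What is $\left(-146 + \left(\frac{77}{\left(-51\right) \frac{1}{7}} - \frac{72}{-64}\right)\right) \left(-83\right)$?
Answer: $\frac{5263943}{408} \approx 12902.0$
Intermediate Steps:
$\left(-146 + \left(\frac{77}{\left(-51\right) \frac{1}{7}} - \frac{72}{-64}\right)\right) \left(-83\right) = \left(-146 + \left(\frac{77}{\left(-51\right) \frac{1}{7}} - - \frac{9}{8}\right)\right) \left(-83\right) = \left(-146 + \left(\frac{77}{- \frac{51}{7}} + \frac{9}{8}\right)\right) \left(-83\right) = \left(-146 + \left(77 \left(- \frac{7}{51}\right) + \frac{9}{8}\right)\right) \left(-83\right) = \left(-146 + \left(- \frac{539}{51} + \frac{9}{8}\right)\right) \left(-83\right) = \left(-146 - \frac{3853}{408}\right) \left(-83\right) = \left(- \frac{63421}{408}\right) \left(-83\right) = \frac{5263943}{408}$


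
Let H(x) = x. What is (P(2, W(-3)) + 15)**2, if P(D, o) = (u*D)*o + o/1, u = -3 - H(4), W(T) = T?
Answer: 2916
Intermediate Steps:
u = -7 (u = -3 - 1*4 = -3 - 4 = -7)
P(D, o) = o - 7*D*o (P(D, o) = (-7*D)*o + o/1 = -7*D*o + o*1 = -7*D*o + o = o - 7*D*o)
(P(2, W(-3)) + 15)**2 = (-3*(1 - 7*2) + 15)**2 = (-3*(1 - 14) + 15)**2 = (-3*(-13) + 15)**2 = (39 + 15)**2 = 54**2 = 2916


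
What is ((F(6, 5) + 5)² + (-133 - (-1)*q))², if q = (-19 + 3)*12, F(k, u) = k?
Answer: 41616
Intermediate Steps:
q = -192 (q = -16*12 = -192)
((F(6, 5) + 5)² + (-133 - (-1)*q))² = ((6 + 5)² + (-133 - (-1)*(-192)))² = (11² + (-133 - 1*192))² = (121 + (-133 - 192))² = (121 - 325)² = (-204)² = 41616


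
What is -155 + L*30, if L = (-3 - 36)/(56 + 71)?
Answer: -20855/127 ≈ -164.21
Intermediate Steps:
L = -39/127 ≈ -0.30709
-155 + L*30 = -155 - 39/127*30 = -155 - 1170/127 = -20855/127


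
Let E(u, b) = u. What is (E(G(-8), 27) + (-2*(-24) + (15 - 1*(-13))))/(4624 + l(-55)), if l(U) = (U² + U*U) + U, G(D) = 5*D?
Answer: 36/10619 ≈ 0.0033901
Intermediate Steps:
l(U) = U + 2*U² (l(U) = (U² + U²) + U = 2*U² + U = U + 2*U²)
(E(G(-8), 27) + (-2*(-24) + (15 - 1*(-13))))/(4624 + l(-55)) = (5*(-8) + (-2*(-24) + (15 - 1*(-13))))/(4624 - 55*(1 + 2*(-55))) = (-40 + (48 + (15 + 13)))/(4624 - 55*(1 - 110)) = (-40 + (48 + 28))/(4624 - 55*(-109)) = (-40 + 76)/(4624 + 5995) = 36/10619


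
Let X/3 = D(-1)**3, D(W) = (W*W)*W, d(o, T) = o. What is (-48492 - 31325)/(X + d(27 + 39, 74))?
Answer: -79817/63 ≈ -1266.9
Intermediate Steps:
D(W) = W**3 (D(W) = W**2*W = W**3)
X = -3 (X = 3*((-1)**3)**3 = 3*(-1)**3 = 3*(-1) = -3)
(-48492 - 31325)/(X + d(27 + 39, 74)) = (-48492 - 31325)/(-3 + (27 + 39)) = -79817/(-3 + 66) = -79817/63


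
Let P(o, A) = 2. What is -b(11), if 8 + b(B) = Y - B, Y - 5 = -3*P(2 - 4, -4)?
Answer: 20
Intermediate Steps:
Y = -1 (Y = 5 - 3*2 = 5 - 6 = -1)
b(B) = -9 - B (b(B) = -8 + (-1 - B) = -9 - B)
-b(11) = -(-9 - 1*11) = -(-9 - 11) = -1*(-20) = 20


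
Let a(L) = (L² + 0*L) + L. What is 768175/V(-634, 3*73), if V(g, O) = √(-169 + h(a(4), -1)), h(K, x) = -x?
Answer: -768175*I*√42/84 ≈ -59266.0*I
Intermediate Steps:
a(L) = L + L² (a(L) = (L² + 0) + L = L² + L = L + L²)
V(g, O) = 2*I*√42 (V(g, O) = √(-169 - 1*(-1)) = √(-169 + 1) = √(-168) = 2*I*√42)
768175/V(-634, 3*73) = 768175/((2*I*√42)) = 768175*(-I*√42/84) = -768175*I*√42/84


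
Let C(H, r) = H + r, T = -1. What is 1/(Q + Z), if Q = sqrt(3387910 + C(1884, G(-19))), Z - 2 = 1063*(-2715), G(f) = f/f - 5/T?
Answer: -2886043/8329240808049 - 10*sqrt(33898)/8329240808049 ≈ -3.4672e-7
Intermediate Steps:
G(f) = 6 (G(f) = f/f - 5/(-1) = 1 - 5*(-1) = 1 + 5 = 6)
Z = -2886043 (Z = 2 + 1063*(-2715) = 2 - 2886045 = -2886043)
Q = 10*sqrt(33898) (Q = sqrt(3387910 + (1884 + 6)) = sqrt(3387910 + 1890) = sqrt(3389800) = 10*sqrt(33898) ≈ 1841.1)
1/(Q + Z) = 1/(10*sqrt(33898) - 2886043) = 1/(-2886043 + 10*sqrt(33898))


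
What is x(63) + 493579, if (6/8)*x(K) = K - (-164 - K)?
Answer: 1481897/3 ≈ 4.9397e+5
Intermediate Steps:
x(K) = 656/3 + 8*K/3 (x(K) = 4*(K - (-164 - K))/3 = 4*(K + (164 + K))/3 = 4*(164 + 2*K)/3 = 656/3 + 8*K/3)
x(63) + 493579 = (656/3 + (8/3)*63) + 493579 = (656/3 + 168) + 493579 = 1160/3 + 493579 = 1481897/3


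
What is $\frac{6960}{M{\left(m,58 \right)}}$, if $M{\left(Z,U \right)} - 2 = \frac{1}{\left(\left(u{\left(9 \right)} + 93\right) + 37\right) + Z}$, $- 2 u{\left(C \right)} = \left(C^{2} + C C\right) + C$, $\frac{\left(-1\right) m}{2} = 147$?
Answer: $\frac{289420}{83} \approx 3487.0$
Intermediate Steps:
$m = -294$ ($m = \left(-2\right) 147 = -294$)
$u{\left(C \right)} = - C^{2} - \frac{C}{2}$ ($u{\left(C \right)} = - \frac{\left(C^{2} + C C\right) + C}{2} = - \frac{\left(C^{2} + C^{2}\right) + C}{2} = - \frac{2 C^{2} + C}{2} = - \frac{C + 2 C^{2}}{2} = - C^{2} - \frac{C}{2}$)
$M{\left(Z,U \right)} = 2 + \frac{1}{\frac{89}{2} + Z}$ ($M{\left(Z,U \right)} = 2 + \frac{1}{\left(\left(\left(-1\right) 9 \left(\frac{1}{2} + 9\right) + 93\right) + 37\right) + Z} = 2 + \frac{1}{\left(\left(\left(-1\right) 9 \cdot \frac{19}{2} + 93\right) + 37\right) + Z} = 2 + \frac{1}{\left(\left(- \frac{171}{2} + 93\right) + 37\right) + Z} = 2 + \frac{1}{\left(\frac{15}{2} + 37\right) + Z} = 2 + \frac{1}{\frac{89}{2} + Z}$)
$\frac{6960}{M{\left(m,58 \right)}} = \frac{6960}{4 \frac{1}{89 + 2 \left(-294\right)} \left(45 - 294\right)} = \frac{6960}{4 \frac{1}{89 - 588} \left(-249\right)} = \frac{6960}{4 \frac{1}{-499} \left(-249\right)} = \frac{6960}{4 \left(- \frac{1}{499}\right) \left(-249\right)} = \frac{6960}{\frac{996}{499}} = 6960 \cdot \frac{499}{996} = \frac{289420}{83}$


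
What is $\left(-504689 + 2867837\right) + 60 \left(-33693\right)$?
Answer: $341568$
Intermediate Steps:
$\left(-504689 + 2867837\right) + 60 \left(-33693\right) = 2363148 - 2021580 = 341568$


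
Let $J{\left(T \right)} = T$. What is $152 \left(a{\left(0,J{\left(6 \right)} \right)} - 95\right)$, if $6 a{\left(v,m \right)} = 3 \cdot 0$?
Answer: $-14440$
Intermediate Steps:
$a{\left(v,m \right)} = 0$ ($a{\left(v,m \right)} = \frac{3 \cdot 0}{6} = \frac{1}{6} \cdot 0 = 0$)
$152 \left(a{\left(0,J{\left(6 \right)} \right)} - 95\right) = 152 \left(0 - 95\right) = 152 \left(-95\right) = -14440$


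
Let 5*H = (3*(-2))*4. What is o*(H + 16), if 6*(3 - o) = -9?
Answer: 252/5 ≈ 50.400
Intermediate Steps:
o = 9/2 (o = 3 - ⅙*(-9) = 3 + 3/2 = 9/2 ≈ 4.5000)
H = -24/5 (H = ((3*(-2))*4)/5 = (-6*4)/5 = (⅕)*(-24) = -24/5 ≈ -4.8000)
o*(H + 16) = 9*(-24/5 + 16)/2 = (9/2)*(56/5) = 252/5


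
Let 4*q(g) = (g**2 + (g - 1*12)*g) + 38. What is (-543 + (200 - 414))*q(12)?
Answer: -68887/2 ≈ -34444.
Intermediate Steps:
q(g) = 19/2 + g**2/4 + g*(-12 + g)/4 (q(g) = ((g**2 + (g - 1*12)*g) + 38)/4 = ((g**2 + (g - 12)*g) + 38)/4 = ((g**2 + (-12 + g)*g) + 38)/4 = ((g**2 + g*(-12 + g)) + 38)/4 = (38 + g**2 + g*(-12 + g))/4 = 19/2 + g**2/4 + g*(-12 + g)/4)
(-543 + (200 - 414))*q(12) = (-543 + (200 - 414))*(19/2 + (1/2)*12**2 - 3*12) = (-543 - 214)*(19/2 + (1/2)*144 - 36) = -757*(19/2 + 72 - 36) = -757*91/2 = -68887/2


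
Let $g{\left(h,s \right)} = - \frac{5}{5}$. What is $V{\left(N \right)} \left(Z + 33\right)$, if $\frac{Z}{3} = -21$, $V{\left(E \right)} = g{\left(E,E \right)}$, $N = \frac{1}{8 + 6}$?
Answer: $30$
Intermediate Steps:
$N = \frac{1}{14} \approx 0.071429$
$g{\left(h,s \right)} = -1$ ($g{\left(h,s \right)} = \left(-5\right) \frac{1}{5} = -1$)
$V{\left(E \right)} = -1$
$Z = -63$ ($Z = 3 \left(-21\right) = -63$)
$V{\left(N \right)} \left(Z + 33\right) = - (-63 + 33) = \left(-1\right) \left(-30\right) = 30$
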